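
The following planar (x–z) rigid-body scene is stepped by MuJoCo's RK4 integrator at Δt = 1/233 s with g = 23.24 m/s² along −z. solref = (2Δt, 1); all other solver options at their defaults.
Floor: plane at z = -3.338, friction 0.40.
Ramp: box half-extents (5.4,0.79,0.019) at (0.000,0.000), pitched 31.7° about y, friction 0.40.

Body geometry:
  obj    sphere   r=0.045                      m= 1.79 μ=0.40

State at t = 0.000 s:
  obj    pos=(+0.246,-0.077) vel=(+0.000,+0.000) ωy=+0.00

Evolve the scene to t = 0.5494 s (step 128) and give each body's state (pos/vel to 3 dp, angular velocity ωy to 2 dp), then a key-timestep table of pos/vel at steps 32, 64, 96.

State at t = 0.5494 s:
  obj    pos=(+1.366,-0.769) vel=(+4.077,-2.518) ωy=+106.46

Key-timestep trajectory:
   step    t(s)  obj.x    obj.z    obj.vx   obj.vz 
     32  0.1373   +0.316  -0.120  +1.020  -0.630
     64  0.2747   +0.526  -0.250  +2.039  -1.259
     96  0.4120   +0.876  -0.466  +3.058  -1.889


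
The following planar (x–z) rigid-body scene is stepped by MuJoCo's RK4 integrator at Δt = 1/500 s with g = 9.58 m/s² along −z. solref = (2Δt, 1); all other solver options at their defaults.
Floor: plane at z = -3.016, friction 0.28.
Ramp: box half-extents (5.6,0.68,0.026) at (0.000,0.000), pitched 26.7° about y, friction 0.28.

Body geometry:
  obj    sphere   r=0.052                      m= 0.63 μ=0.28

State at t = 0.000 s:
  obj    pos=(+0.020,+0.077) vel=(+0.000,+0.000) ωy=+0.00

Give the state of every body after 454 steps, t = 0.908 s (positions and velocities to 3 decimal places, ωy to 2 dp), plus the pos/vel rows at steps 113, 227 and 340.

State at t = 0.908 s:
  obj    pos=(+1.152,-0.492) vel=(+2.494,-1.254) ωy=+53.68

Key-timestep trajectory:
   step    t(s)  obj.x    obj.z    obj.vx   obj.vz 
    113  0.2260   +0.090  +0.042  +0.621  -0.312
    227  0.4540   +0.303  -0.065  +1.247  -0.627
    340  0.6800   +0.655  -0.242  +1.868  -0.939


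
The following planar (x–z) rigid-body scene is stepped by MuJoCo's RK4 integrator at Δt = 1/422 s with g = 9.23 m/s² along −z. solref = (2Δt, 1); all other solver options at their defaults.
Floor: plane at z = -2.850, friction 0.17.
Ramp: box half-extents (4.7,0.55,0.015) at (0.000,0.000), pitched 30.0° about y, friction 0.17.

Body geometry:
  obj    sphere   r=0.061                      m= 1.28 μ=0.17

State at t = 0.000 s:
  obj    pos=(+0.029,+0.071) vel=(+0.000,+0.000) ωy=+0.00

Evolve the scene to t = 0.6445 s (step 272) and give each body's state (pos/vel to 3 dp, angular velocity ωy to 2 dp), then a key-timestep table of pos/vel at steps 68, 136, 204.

State at t = 0.6445 s:
  obj    pos=(+0.622,-0.271) vel=(+1.840,-1.062) ωy=+34.82

Key-timestep trajectory:
   step    t(s)  obj.x    obj.z    obj.vx   obj.vz 
     68  0.1611   +0.066  +0.050  +0.460  -0.266
    136  0.3223   +0.177  -0.015  +0.920  -0.531
    204  0.4834   +0.363  -0.122  +1.380  -0.797


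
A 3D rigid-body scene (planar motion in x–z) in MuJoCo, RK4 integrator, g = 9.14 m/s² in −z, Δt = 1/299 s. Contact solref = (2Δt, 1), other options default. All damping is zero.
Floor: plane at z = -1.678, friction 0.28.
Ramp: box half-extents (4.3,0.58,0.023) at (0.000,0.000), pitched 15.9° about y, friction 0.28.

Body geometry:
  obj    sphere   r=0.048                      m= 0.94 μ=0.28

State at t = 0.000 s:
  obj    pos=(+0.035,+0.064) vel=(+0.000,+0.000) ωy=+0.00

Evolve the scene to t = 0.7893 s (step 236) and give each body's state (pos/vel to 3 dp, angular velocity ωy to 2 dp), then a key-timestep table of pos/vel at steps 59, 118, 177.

State at t = 0.7893 s:
  obj    pos=(+0.571,-0.089) vel=(+1.358,-0.387) ωy=+29.41

Key-timestep trajectory:
   step    t(s)  obj.x    obj.z    obj.vx   obj.vz 
     59  0.1973   +0.068  +0.054  +0.339  -0.097
    118  0.3946   +0.169  +0.026  +0.679  -0.193
    177  0.5920   +0.336  -0.022  +1.018  -0.290


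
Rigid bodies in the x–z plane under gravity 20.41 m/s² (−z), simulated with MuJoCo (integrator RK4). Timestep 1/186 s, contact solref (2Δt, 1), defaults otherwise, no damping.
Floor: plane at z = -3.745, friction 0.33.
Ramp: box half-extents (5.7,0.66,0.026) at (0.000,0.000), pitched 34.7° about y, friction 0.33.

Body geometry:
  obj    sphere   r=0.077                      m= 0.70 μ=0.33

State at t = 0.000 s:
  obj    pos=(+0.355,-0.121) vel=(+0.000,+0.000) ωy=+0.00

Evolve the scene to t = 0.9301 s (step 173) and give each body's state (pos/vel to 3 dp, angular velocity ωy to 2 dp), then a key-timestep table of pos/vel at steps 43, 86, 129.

State at t = 0.9301 s:
  obj    pos=(+3.307,-2.165) vel=(+6.347,-4.395) ωy=+100.23

Key-timestep trajectory:
   step    t(s)  obj.x    obj.z    obj.vx   obj.vz 
     43  0.2312   +0.538  -0.247  +1.578  -1.093
     86  0.4624   +1.085  -0.626  +3.155  -2.185
    129  0.6935   +1.997  -1.257  +4.733  -3.277


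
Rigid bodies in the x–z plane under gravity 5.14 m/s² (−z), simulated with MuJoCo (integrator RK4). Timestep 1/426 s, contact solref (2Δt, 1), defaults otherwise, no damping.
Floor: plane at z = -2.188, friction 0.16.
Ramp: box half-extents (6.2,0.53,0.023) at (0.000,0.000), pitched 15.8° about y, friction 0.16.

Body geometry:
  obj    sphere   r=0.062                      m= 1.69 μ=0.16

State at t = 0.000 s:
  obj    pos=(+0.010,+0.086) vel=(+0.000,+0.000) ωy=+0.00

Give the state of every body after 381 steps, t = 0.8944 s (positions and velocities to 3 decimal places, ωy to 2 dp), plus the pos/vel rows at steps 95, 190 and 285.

State at t = 0.8944 s:
  obj    pos=(+0.395,-0.023) vel=(+0.860,-0.243) ωy=+14.42

Key-timestep trajectory:
   step    t(s)  obj.x    obj.z    obj.vx   obj.vz 
     95  0.2230   +0.034  +0.079  +0.215  -0.061
    190  0.4460   +0.106  +0.058  +0.429  -0.121
    285  0.6690   +0.225  +0.025  +0.644  -0.182


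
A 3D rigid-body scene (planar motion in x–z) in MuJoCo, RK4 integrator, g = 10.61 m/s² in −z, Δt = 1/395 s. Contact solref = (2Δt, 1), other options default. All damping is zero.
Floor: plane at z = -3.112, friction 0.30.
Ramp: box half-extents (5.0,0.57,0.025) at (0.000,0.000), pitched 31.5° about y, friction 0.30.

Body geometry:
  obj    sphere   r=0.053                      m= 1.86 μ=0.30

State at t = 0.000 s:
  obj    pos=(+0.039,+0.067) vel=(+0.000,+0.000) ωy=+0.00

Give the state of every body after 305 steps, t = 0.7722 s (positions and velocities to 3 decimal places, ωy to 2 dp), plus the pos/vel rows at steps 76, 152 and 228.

State at t = 0.7722 s:
  obj    pos=(+1.046,-0.549) vel=(+2.607,-1.598) ωy=+57.68

Key-timestep trajectory:
   step    t(s)  obj.x    obj.z    obj.vx   obj.vz 
     76  0.1924   +0.102  +0.029  +0.650  -0.398
    152  0.3848   +0.289  -0.086  +1.299  -0.796
    228  0.5772   +0.602  -0.277  +1.949  -1.194


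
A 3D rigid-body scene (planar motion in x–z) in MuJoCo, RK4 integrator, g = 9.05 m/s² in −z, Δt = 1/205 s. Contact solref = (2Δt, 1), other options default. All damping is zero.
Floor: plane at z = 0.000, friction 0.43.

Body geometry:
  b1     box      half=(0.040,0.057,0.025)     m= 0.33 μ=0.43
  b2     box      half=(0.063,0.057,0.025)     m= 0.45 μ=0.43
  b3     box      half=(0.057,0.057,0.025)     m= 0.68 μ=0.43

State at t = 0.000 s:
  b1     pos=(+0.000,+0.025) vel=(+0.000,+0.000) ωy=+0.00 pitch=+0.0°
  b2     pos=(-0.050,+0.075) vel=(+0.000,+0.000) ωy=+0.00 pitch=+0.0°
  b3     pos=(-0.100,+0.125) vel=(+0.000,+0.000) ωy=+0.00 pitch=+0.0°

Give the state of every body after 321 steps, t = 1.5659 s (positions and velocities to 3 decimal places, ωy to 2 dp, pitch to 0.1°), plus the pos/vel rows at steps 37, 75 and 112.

State at t = 1.5659 s:
  b1     pos=(+0.000,+0.025) vel=(+0.000,+0.000) ωy=+0.00 pitch=+0.0°
  b2     pos=(-0.176,+0.056) vel=(+0.000,+0.000) ωy=+0.00 pitch=-145.5°
  b3     pos=(-0.268,+0.025) vel=(+0.000,+0.000) ωy=+0.00 pitch=+180.0°

Key-timestep trajectory:
   step    t(s)  b1.x    b1.z    b1.vx   b1.vz   b2.x    b2.z    b2.vx   b2.vz   b3.x    b3.z    b3.vx   b3.vz 
     37  0.1805   +0.000  +0.025  +0.000  +0.000   -0.071  +0.065  -0.271  +0.159   -0.142  +0.059  -0.434  +0.095
     75  0.3659   +0.000  +0.025  +0.000  +0.000   -0.122  +0.066  -0.196  +0.054   -0.206  +0.062  -0.251  +0.002
    112  0.5463   +0.000  +0.025  +0.000  +0.000   -0.149  +0.067  -0.171  -0.027   -0.266  +0.023  -0.167  -0.189


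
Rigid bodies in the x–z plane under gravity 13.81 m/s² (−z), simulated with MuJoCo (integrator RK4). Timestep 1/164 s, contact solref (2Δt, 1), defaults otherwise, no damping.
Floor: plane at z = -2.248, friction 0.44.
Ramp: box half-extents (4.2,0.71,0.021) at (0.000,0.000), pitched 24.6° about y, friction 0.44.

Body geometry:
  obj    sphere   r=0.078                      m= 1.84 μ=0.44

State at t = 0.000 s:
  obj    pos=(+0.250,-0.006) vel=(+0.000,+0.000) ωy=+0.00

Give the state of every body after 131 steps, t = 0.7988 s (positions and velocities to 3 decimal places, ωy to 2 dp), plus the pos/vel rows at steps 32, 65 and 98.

State at t = 0.7988 s:
  obj    pos=(+1.441,-0.551) vel=(+2.982,-1.365) ωy=+42.04

Key-timestep trajectory:
   step    t(s)  obj.x    obj.z    obj.vx   obj.vz 
     32  0.1951   +0.321  -0.038  +0.729  -0.334
     65  0.3963   +0.543  -0.140  +1.480  -0.678
     98  0.5976   +0.917  -0.311  +2.231  -1.021


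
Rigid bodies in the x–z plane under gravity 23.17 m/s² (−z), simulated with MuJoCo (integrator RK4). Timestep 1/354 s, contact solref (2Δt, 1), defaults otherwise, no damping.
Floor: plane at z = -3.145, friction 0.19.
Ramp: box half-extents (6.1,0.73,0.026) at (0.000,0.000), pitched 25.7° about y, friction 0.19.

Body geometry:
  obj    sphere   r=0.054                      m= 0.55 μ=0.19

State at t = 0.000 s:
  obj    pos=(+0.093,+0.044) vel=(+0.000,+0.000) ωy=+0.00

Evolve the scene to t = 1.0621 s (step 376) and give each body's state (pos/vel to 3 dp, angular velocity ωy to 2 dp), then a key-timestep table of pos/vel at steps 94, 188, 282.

State at t = 1.0621 s:
  obj    pos=(+3.741,-1.712) vel=(+6.869,-3.306) ωy=+141.15

Key-timestep trajectory:
   step    t(s)  obj.x    obj.z    obj.vx   obj.vz 
     94  0.2655   +0.321  -0.066  +1.718  -0.827
    188  0.5311   +1.005  -0.395  +3.435  -1.653
    282  0.7966   +2.145  -0.944  +5.152  -2.480


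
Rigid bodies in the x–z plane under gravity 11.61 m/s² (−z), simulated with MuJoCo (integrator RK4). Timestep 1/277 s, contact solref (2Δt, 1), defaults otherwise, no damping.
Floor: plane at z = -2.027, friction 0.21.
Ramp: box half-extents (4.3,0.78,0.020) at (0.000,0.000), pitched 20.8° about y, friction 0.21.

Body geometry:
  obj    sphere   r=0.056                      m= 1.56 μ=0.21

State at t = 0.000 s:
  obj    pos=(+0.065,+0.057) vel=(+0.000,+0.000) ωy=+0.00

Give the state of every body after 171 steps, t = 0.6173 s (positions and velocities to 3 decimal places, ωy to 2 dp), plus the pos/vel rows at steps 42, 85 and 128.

State at t = 0.6173 s:
  obj    pos=(+0.590,-0.143) vel=(+1.700,-0.646) ωy=+32.46

Key-timestep trajectory:
   step    t(s)  obj.x    obj.z    obj.vx   obj.vz 
     42  0.1516   +0.097  +0.045  +0.418  -0.159
     85  0.3069   +0.195  +0.007  +0.845  -0.321
    128  0.4621   +0.359  -0.055  +1.272  -0.483


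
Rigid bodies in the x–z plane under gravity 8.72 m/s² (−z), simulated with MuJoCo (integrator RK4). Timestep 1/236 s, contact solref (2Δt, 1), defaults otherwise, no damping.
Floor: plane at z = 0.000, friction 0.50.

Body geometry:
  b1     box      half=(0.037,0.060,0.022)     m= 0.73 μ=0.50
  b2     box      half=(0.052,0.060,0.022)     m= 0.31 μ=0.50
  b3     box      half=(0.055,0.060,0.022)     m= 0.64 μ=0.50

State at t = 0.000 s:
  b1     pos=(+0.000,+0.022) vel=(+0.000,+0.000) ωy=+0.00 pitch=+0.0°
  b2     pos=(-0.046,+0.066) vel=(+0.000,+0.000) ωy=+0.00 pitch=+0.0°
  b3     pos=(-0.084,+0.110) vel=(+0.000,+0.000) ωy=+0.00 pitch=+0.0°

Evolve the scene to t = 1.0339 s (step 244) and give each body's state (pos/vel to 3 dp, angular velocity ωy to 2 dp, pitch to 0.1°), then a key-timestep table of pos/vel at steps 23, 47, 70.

State at t = 1.0339 s:
  b1     pos=(+0.001,+0.022) vel=(+0.000,+0.000) ωy=+0.00 pitch=+0.0°
  b2     pos=(-0.059,+0.053) vel=(+0.000,+0.000) ωy=+0.01 pitch=-45.6°
  b3     pos=(-0.119,+0.055) vel=(+0.000,+0.000) ωy=+0.00 pitch=-45.3°

Key-timestep trajectory:
   step    t(s)  b1.x    b1.z    b1.vx   b1.vz   b2.x    b2.z    b2.vx   b2.vz   b3.x    b3.z    b3.vx   b3.vz 
     23  0.0975   +0.000  +0.022  +0.000  +0.000   -0.052  +0.063  -0.111  -0.084   -0.098  +0.095  -0.296  -0.361
     47  0.1992   +0.000  +0.022  +0.000  +0.000   -0.063  +0.054  -0.064  +0.029   -0.123  +0.055  -0.033  +0.067
     70  0.2966   +0.000  +0.022  +0.000  +0.000   -0.060  +0.053  +0.160  -0.056   -0.119  +0.055  +0.091  -0.038


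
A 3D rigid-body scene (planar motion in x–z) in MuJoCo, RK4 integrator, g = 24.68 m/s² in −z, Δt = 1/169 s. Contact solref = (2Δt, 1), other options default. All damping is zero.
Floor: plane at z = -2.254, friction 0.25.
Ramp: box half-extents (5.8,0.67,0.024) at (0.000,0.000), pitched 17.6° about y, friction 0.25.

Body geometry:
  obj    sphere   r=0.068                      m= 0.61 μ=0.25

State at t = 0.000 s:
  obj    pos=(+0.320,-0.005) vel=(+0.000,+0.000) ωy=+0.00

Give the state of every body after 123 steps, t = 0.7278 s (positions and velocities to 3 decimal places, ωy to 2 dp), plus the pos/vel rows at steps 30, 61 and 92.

State at t = 0.7278 s:
  obj    pos=(+1.666,-0.432) vel=(+3.698,-1.173) ωy=+57.04

Key-timestep trajectory:
   step    t(s)  obj.x    obj.z    obj.vx   obj.vz 
     30  0.1775   +0.400  -0.030  +0.902  -0.286
     61  0.3609   +0.651  -0.110  +1.834  -0.582
     92  0.5444   +1.073  -0.244  +2.766  -0.877


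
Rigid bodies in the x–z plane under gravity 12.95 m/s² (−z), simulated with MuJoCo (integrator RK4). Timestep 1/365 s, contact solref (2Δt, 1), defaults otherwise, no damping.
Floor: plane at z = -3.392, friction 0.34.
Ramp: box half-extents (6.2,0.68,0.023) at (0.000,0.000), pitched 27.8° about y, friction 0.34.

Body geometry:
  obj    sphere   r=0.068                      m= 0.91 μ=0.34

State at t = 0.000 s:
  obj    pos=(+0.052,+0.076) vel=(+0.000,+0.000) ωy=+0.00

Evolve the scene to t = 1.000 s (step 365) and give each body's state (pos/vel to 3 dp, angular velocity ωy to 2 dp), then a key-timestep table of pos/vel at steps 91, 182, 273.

State at t = 1.000 s:
  obj    pos=(+1.960,-0.931) vel=(+3.816,-2.012) ωy=+63.44

Key-timestep trajectory:
   step    t(s)  obj.x    obj.z    obj.vx   obj.vz 
     91  0.2493   +0.170  +0.013  +0.952  -0.502
    182  0.4986   +0.526  -0.175  +1.903  -1.003
    273  0.7479   +1.119  -0.487  +2.854  -1.505


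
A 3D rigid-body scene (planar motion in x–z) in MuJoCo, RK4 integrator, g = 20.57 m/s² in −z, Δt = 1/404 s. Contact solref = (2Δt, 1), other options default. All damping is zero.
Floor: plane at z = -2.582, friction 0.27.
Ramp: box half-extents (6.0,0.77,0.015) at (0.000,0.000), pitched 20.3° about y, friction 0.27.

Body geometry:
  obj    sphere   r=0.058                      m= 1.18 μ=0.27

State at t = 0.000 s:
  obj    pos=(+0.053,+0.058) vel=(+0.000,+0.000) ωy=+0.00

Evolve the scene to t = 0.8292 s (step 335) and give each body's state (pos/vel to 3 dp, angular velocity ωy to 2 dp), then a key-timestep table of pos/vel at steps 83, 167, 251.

State at t = 0.8292 s:
  obj    pos=(+1.697,-0.550) vel=(+3.964,-1.466) ωy=+72.87

Key-timestep trajectory:
   step    t(s)  obj.x    obj.z    obj.vx   obj.vz 
     83  0.2054   +0.154  +0.021  +0.982  -0.363
    167  0.4134   +0.462  -0.093  +1.976  -0.731
    251  0.6213   +0.976  -0.283  +2.970  -1.099


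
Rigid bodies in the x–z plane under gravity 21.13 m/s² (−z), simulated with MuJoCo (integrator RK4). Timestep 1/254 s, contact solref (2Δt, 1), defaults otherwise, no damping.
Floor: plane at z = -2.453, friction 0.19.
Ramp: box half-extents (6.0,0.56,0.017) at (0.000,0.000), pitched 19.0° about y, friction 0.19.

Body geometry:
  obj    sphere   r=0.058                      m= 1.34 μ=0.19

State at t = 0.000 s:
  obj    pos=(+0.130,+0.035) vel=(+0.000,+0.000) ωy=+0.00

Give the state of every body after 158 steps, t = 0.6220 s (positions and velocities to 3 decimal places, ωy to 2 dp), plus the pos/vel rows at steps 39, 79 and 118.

State at t = 0.6220 s:
  obj    pos=(+1.029,-0.275) vel=(+2.890,-0.995) ωy=+52.69

Key-timestep trajectory:
   step    t(s)  obj.x    obj.z    obj.vx   obj.vz 
     39  0.1535   +0.185  +0.016  +0.713  -0.246
     79  0.3110   +0.355  -0.043  +1.445  -0.498
    118  0.4646   +0.631  -0.138  +2.158  -0.743


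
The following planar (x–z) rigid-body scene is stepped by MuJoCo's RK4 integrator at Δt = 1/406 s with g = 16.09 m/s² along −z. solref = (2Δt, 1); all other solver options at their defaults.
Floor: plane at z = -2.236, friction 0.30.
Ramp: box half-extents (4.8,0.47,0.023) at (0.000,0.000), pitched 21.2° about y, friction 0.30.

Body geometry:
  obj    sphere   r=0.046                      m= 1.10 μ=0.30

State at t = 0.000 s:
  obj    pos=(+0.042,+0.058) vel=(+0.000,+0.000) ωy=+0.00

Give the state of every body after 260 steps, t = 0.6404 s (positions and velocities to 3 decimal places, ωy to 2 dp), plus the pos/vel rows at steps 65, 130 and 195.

State at t = 0.6404 s:
  obj    pos=(+0.837,-0.250) vel=(+2.481,-0.963) ωy=+57.85

Key-timestep trajectory:
   step    t(s)  obj.x    obj.z    obj.vx   obj.vz 
     65  0.1601   +0.092  +0.038  +0.620  -0.241
    130  0.3202   +0.241  -0.019  +1.241  -0.481
    195  0.4803   +0.489  -0.116  +1.861  -0.722


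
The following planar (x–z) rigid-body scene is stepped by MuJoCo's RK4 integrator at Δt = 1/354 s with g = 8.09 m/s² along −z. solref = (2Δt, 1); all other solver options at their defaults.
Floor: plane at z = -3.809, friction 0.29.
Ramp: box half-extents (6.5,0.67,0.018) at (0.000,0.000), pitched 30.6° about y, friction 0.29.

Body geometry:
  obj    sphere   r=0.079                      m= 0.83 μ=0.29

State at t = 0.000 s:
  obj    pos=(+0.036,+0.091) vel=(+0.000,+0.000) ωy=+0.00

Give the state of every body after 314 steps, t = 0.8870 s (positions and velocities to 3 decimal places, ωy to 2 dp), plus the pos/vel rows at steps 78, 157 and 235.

State at t = 0.8870 s:
  obj    pos=(+1.032,-0.498) vel=(+2.246,-1.328) ωy=+33.02

Key-timestep trajectory:
   step    t(s)  obj.x    obj.z    obj.vx   obj.vz 
     78  0.2203   +0.098  +0.055  +0.558  -0.330
    157  0.4435   +0.285  -0.056  +1.123  -0.664
    235  0.6638   +0.594  -0.239  +1.681  -0.994


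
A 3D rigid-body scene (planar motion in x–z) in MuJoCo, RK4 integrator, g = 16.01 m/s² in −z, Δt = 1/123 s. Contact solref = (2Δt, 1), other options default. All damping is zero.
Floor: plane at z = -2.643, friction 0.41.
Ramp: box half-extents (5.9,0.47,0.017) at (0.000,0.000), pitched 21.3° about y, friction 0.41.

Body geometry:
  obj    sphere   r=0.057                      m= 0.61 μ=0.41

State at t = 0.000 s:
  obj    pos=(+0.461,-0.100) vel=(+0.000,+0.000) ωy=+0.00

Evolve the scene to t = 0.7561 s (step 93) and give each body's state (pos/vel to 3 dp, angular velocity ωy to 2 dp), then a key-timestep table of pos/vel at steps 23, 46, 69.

State at t = 0.7561 s:
  obj    pos=(+1.567,-0.532) vel=(+2.926,-1.141) ωy=+55.09

Key-timestep trajectory:
   step    t(s)  obj.x    obj.z    obj.vx   obj.vz 
     23  0.1870   +0.529  -0.127  +0.724  -0.282
     46  0.3740   +0.732  -0.206  +1.447  -0.564
     69  0.5610   +1.070  -0.338  +2.171  -0.846


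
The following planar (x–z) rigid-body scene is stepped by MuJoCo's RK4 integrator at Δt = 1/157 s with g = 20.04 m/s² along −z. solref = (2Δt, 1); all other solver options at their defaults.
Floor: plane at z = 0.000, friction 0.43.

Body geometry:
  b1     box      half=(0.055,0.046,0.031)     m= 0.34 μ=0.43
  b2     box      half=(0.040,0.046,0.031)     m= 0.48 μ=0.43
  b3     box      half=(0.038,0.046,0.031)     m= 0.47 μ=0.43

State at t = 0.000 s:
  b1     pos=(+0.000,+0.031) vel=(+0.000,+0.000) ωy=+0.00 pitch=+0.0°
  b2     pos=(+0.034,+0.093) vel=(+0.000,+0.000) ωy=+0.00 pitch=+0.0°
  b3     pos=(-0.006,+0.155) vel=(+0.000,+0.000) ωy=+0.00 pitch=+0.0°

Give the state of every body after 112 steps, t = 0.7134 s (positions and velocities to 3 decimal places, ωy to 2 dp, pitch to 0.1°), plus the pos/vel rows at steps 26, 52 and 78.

State at t = 0.7134 s:
  b1     pos=(+0.000,+0.031) vel=(+0.000,+0.000) ωy=+0.00 pitch=+0.0°
  b2     pos=(+0.034,+0.093) vel=(+0.000,+0.000) ωy=+0.00 pitch=+0.0°
  b3     pos=(-0.108,+0.031) vel=(+0.000,+0.000) ωy=+0.00 pitch=+180.0°

Key-timestep trajectory:
   step    t(s)  b1.x    b1.z    b1.vx   b1.vz   b2.x    b2.z    b2.vx   b2.vz   b3.x    b3.z    b3.vx   b3.vz 
     26  0.1656   +0.000  +0.031  +0.000  +0.000   +0.034  +0.093  +0.000  +0.000   -0.007  +0.155  -0.022  -0.001
     52  0.3312   +0.000  +0.031  +0.001  +0.000   +0.034  +0.093  +0.002  +0.000   -0.029  +0.144  -0.348  -0.380
     78  0.4968   +0.000  +0.031  +0.000  +0.000   +0.034  +0.093  +0.000  +0.000   -0.090  +0.079  -0.450  -0.801


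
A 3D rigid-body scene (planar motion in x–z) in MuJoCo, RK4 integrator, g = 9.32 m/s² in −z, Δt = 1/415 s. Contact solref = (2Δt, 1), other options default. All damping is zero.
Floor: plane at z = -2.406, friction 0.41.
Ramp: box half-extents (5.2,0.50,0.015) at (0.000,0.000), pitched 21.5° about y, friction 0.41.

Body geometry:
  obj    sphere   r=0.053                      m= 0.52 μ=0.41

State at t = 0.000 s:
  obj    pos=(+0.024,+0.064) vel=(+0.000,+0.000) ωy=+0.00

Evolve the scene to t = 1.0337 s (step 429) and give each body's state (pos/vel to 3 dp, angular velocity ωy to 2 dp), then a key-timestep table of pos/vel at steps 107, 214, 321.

State at t = 1.0337 s:
  obj    pos=(+1.237,-0.414) vel=(+2.347,-0.924) ωy=+47.58

Key-timestep trajectory:
   step    t(s)  obj.x    obj.z    obj.vx   obj.vz 
    107  0.2578   +0.099  +0.034  +0.585  -0.231
    214  0.5157   +0.326  -0.055  +1.171  -0.461
    321  0.7735   +0.703  -0.204  +1.756  -0.692


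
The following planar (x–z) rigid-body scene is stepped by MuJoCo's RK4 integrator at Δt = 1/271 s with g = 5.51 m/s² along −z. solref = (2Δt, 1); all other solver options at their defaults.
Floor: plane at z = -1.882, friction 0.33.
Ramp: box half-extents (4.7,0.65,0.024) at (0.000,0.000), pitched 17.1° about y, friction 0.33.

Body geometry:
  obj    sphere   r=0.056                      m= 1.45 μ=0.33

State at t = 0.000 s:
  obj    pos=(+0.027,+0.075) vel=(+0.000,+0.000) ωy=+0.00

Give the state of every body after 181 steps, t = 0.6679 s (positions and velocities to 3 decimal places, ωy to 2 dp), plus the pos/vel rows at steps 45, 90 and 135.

State at t = 0.6679 s:
  obj    pos=(+0.274,-0.001) vel=(+0.739,-0.227) ωy=+13.80

Key-timestep trajectory:
   step    t(s)  obj.x    obj.z    obj.vx   obj.vz 
     45  0.1661   +0.042  +0.071  +0.184  -0.057
     90  0.3321   +0.088  +0.057  +0.367  -0.113
    135  0.4982   +0.164  +0.033  +0.551  -0.170


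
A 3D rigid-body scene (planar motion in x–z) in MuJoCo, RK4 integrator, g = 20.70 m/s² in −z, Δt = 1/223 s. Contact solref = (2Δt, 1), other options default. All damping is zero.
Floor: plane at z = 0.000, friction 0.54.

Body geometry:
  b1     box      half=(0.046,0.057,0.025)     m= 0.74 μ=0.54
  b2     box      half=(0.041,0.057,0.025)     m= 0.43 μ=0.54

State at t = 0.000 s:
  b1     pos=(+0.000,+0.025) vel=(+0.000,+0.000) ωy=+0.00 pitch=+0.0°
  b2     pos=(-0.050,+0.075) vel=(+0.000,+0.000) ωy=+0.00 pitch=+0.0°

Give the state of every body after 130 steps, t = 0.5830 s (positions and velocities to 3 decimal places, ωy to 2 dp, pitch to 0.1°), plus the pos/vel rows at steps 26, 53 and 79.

State at t = 0.5830 s:
  b1     pos=(+0.000,+0.025) vel=(+0.000,+0.000) ωy=+0.00 pitch=+0.0°
  b2     pos=(-0.156,+0.025) vel=(+0.000,+0.000) ωy=+0.00 pitch=+180.0°

Key-timestep trajectory:
   step    t(s)  b1.x    b1.z    b1.vx   b1.vz   b2.x    b2.z    b2.vx   b2.vz 
     26  0.1166   +0.000  +0.025  +0.000  +0.000   -0.063  +0.068  -0.268  -0.228
     53  0.2377   +0.000  +0.025  +0.000  +0.000   -0.106  +0.047  -0.228  +0.025
     79  0.3543   +0.000  +0.025  +0.000  +0.000   -0.137  +0.041  -0.437  -0.233


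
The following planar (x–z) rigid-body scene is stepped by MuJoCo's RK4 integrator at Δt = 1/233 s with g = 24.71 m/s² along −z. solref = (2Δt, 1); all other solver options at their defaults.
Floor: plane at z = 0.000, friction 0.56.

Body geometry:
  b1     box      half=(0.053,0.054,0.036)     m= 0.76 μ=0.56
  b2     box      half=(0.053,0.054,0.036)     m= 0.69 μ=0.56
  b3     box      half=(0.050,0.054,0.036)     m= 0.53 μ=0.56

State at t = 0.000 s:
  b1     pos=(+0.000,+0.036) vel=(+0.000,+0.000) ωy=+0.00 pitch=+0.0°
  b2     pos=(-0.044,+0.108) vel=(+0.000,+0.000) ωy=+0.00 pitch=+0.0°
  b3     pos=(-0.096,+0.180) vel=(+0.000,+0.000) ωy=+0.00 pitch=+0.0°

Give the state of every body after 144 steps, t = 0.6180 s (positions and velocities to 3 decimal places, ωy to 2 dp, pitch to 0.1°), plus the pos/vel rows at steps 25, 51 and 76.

State at t = 0.6180 s:
  b1     pos=(+0.000,+0.036) vel=(+0.000,+0.000) ωy=+0.00 pitch=+0.0°
  b2     pos=(-0.100,+0.053) vel=(+0.000,+0.000) ωy=+0.00 pitch=-90.0°
  b3     pos=(-0.299,+0.036) vel=(+0.000,+0.000) ωy=+0.00 pitch=+180.0°

Key-timestep trajectory:
   step    t(s)  b1.x    b1.z    b1.vx   b1.vz   b2.x    b2.z    b2.vx   b2.vz   b3.x    b3.z    b3.vx   b3.vz 
     25  0.1073   +0.000  +0.036  +0.001  +0.000   -0.055  +0.109  -0.233  -0.033   -0.126  +0.162  -0.584  -0.524
     51  0.2189   +0.000  +0.036  +0.000  +0.000   -0.101  +0.050  -0.289  -0.420   -0.215  +0.050  -0.669  +0.421
     76  0.3262   +0.000  +0.036  +0.000  +0.000   -0.100  +0.053  +0.000  +0.000   -0.275  +0.054  -0.654  -0.330


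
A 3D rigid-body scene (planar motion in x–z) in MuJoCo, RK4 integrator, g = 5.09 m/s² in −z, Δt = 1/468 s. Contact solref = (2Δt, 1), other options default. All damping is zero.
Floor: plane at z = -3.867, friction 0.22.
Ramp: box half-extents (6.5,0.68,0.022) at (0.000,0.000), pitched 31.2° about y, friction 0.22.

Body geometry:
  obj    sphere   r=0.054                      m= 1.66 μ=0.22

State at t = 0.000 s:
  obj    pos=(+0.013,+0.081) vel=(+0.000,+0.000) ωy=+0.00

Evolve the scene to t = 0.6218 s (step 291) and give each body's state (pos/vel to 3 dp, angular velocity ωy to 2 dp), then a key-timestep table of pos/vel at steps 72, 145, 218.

State at t = 0.6218 s:
  obj    pos=(+0.324,-0.108) vel=(+1.002,-0.607) ωy=+21.68

Key-timestep trajectory:
   step    t(s)  obj.x    obj.z    obj.vx   obj.vz 
     72  0.1538   +0.032  +0.069  +0.248  -0.150
    145  0.3098   +0.090  +0.034  +0.499  -0.302
    218  0.4658   +0.188  -0.025  +0.750  -0.455


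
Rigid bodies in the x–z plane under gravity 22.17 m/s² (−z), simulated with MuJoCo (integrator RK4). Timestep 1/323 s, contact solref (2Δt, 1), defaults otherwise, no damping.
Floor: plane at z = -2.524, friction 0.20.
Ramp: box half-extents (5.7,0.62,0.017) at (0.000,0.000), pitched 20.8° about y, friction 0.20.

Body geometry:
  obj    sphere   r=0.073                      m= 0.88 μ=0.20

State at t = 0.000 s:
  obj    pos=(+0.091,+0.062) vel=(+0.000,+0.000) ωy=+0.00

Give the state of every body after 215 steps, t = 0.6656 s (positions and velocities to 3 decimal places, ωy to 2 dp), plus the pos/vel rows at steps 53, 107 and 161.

State at t = 0.6656 s:
  obj    pos=(+1.256,-0.381) vel=(+3.499,-1.329) ωy=+51.27

Key-timestep trajectory:
   step    t(s)  obj.x    obj.z    obj.vx   obj.vz 
     53  0.1641   +0.162  +0.035  +0.863  -0.328
    107  0.3313   +0.379  -0.048  +1.742  -0.662
    161  0.4985   +0.744  -0.186  +2.620  -0.995


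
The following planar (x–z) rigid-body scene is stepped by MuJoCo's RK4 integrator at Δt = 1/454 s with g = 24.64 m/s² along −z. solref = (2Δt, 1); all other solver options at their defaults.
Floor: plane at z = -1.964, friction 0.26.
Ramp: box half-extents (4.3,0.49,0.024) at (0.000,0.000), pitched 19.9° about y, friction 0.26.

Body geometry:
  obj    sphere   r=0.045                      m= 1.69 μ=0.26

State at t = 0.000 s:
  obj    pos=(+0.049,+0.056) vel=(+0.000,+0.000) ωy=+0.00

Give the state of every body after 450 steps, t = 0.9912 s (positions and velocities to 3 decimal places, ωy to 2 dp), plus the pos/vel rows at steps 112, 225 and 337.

State at t = 0.9912 s:
  obj    pos=(+2.816,-0.946) vel=(+5.583,-2.021) ωy=+131.94

Key-timestep trajectory:
   step    t(s)  obj.x    obj.z    obj.vx   obj.vz 
    112  0.2467   +0.220  -0.006  +1.390  -0.503
    225  0.4956   +0.741  -0.195  +2.792  -1.011
    337  0.7423   +1.601  -0.506  +4.181  -1.514


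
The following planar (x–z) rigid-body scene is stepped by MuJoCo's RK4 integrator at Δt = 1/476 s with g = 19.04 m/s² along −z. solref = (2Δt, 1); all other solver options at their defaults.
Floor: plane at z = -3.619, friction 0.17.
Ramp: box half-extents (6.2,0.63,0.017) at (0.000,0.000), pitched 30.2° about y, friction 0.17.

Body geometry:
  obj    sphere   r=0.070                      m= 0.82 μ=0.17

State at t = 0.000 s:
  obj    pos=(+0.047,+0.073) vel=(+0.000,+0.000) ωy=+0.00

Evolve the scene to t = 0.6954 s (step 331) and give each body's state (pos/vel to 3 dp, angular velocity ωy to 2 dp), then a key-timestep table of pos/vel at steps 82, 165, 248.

State at t = 0.6954 s:
  obj    pos=(+1.477,-0.759) vel=(+4.112,-2.393) ωy=+67.95

Key-timestep trajectory:
   step    t(s)  obj.x    obj.z    obj.vx   obj.vz 
     82  0.1723   +0.135  +0.022  +1.019  -0.593
    165  0.3466   +0.403  -0.134  +2.050  -1.193
    248  0.5210   +0.850  -0.394  +3.081  -1.793


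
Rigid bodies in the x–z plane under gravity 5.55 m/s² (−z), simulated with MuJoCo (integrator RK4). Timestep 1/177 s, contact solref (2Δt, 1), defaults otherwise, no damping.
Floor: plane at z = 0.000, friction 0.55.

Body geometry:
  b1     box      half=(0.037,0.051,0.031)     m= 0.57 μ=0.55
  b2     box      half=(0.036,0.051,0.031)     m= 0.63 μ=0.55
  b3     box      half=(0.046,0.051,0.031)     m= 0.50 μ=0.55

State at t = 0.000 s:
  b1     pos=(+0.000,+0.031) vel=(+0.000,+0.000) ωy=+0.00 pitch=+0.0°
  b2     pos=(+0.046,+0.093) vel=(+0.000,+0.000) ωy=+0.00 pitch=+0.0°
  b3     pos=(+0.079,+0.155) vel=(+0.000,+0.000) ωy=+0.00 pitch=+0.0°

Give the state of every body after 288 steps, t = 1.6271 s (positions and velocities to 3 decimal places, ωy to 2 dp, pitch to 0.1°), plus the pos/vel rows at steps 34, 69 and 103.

State at t = 1.6271 s:
  b1     pos=(+0.000,+0.031) vel=(+0.000,+0.000) ωy=+0.00 pitch=+0.0°
  b2     pos=(+0.082,+0.036) vel=(+0.000,+0.000) ωy=+0.00 pitch=+90.0°
  b3     pos=(+0.261,+0.031) vel=(+0.000,+0.000) ωy=+0.00 pitch=+180.0°

Key-timestep trajectory:
   step    t(s)  b1.x    b1.z    b1.vx   b1.vz   b2.x    b2.z    b2.vx   b2.vz   b3.x    b3.z    b3.vx   b3.vz 
     34  0.1921   +0.000  +0.031  +0.000  +0.000   +0.059  +0.086  +0.135  -0.123   +0.116  +0.126  +0.364  -0.432
     69  0.3898   +0.000  +0.031  +0.000  +0.000   +0.087  +0.040  +0.028  +0.030   +0.192  +0.051  +0.234  +0.137
    103  0.5819   +0.000  +0.031  +0.000  +0.000   +0.082  +0.036  -0.002  +0.002   +0.231  +0.052  +0.234  -0.077


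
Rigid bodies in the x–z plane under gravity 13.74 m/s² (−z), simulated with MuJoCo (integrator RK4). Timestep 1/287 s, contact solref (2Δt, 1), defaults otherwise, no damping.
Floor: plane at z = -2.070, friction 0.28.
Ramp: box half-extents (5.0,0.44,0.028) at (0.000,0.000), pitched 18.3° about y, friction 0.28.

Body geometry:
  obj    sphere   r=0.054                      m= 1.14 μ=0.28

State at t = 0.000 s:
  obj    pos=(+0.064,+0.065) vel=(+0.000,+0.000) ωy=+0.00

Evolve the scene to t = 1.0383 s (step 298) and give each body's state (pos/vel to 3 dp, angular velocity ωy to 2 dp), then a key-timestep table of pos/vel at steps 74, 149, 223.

State at t = 1.0383 s:
  obj    pos=(+1.641,-0.456) vel=(+3.038,-1.005) ωy=+59.25

Key-timestep trajectory:
   step    t(s)  obj.x    obj.z    obj.vx   obj.vz 
     74  0.2578   +0.161  +0.033  +0.754  -0.250
    149  0.5192   +0.458  -0.065  +1.519  -0.502
    223  0.7770   +0.947  -0.227  +2.273  -0.752


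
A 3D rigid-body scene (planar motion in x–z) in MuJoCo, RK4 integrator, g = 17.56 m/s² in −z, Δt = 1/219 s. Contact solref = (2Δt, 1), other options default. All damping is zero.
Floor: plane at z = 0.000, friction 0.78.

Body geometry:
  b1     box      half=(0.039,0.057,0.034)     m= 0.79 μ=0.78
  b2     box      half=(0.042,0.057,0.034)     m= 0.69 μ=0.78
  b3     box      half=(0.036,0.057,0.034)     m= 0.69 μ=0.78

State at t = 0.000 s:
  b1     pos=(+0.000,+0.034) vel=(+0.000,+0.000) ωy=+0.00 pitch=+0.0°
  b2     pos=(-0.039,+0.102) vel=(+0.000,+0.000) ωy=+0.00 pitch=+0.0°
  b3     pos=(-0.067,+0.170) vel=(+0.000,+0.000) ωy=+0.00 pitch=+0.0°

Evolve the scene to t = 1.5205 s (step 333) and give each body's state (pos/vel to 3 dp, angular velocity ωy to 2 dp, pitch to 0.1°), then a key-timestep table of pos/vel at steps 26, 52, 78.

State at t = 1.5205 s:
  b1     pos=(+0.000,+0.034) vel=(+0.000,+0.000) ωy=+0.00 pitch=+0.0°
  b2     pos=(-0.080,+0.042) vel=(+0.000,+0.000) ωy=+0.00 pitch=-90.0°
  b3     pos=(-0.179,+0.036) vel=(+0.000,+0.000) ωy=+0.00 pitch=-90.0°

Key-timestep trajectory:
   step    t(s)  b1.x    b1.z    b1.vx   b1.vz   b2.x    b2.z    b2.vx   b2.vz   b3.x    b3.z    b3.vx   b3.vz 
     26  0.1187   +0.000  +0.034  +0.002  +0.000   -0.049  +0.100  -0.192  -0.056   -0.096  +0.157  -0.535  -0.329
     52  0.2374   +0.000  +0.034  +0.000  +0.000   -0.084  +0.041  -0.234  -1.102   -0.179  +0.032  -0.639  -0.079
     78  0.3562   +0.000  +0.034  +0.000  +0.000   -0.080  +0.042  +0.000  +0.000   -0.185  +0.041  +0.249  -0.167


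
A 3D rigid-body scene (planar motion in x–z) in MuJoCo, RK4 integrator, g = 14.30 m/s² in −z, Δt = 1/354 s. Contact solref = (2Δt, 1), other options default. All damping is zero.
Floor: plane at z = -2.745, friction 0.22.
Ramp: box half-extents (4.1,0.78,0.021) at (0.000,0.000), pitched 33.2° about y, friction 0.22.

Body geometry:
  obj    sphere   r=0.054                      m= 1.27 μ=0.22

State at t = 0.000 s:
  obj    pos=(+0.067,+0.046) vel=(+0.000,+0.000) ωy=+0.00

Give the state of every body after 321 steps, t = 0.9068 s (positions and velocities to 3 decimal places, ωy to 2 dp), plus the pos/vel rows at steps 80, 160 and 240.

State at t = 0.9068 s:
  obj    pos=(+1.991,-1.213) vel=(+4.244,-2.777) ωy=+93.90

Key-timestep trajectory:
   step    t(s)  obj.x    obj.z    obj.vx   obj.vz 
     80  0.2260   +0.187  -0.032  +1.058  -0.692
    160  0.4520   +0.545  -0.267  +2.116  -1.384
    240  0.6780   +1.143  -0.658  +3.173  -2.076


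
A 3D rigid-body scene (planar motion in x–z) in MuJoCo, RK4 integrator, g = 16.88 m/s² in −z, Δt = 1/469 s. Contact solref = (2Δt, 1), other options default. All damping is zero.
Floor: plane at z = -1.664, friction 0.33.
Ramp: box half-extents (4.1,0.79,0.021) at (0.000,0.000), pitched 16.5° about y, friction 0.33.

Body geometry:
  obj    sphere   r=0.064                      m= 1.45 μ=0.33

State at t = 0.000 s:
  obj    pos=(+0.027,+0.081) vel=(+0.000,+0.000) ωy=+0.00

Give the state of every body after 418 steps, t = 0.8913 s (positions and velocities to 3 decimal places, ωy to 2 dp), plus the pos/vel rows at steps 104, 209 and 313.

State at t = 0.8913 s:
  obj    pos=(+1.331,-0.306) vel=(+2.926,-0.867) ωy=+47.68

Key-timestep trajectory:
   step    t(s)  obj.x    obj.z    obj.vx   obj.vz 
    104  0.2217   +0.108  +0.057  +0.728  -0.216
    209  0.4456   +0.353  -0.016  +1.463  -0.433
    313  0.6674   +0.758  -0.136  +2.191  -0.649


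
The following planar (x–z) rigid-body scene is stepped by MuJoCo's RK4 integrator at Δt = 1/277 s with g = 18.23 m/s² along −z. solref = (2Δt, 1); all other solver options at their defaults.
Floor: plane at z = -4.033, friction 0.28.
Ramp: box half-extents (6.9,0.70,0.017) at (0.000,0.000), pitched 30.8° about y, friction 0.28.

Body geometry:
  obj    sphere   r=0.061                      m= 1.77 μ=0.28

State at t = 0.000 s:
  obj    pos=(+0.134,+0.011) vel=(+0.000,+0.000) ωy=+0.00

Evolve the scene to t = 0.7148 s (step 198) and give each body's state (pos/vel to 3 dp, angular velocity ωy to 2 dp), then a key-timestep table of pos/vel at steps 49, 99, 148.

State at t = 0.7148 s:
  obj    pos=(+1.597,-0.861) vel=(+4.094,-2.441) ωy=+78.11

Key-timestep trajectory:
   step    t(s)  obj.x    obj.z    obj.vx   obj.vz 
     49  0.1769   +0.224  -0.043  +1.013  -0.604
     99  0.3574   +0.500  -0.207  +2.047  -1.220
    148  0.5343   +0.952  -0.476  +3.060  -1.824


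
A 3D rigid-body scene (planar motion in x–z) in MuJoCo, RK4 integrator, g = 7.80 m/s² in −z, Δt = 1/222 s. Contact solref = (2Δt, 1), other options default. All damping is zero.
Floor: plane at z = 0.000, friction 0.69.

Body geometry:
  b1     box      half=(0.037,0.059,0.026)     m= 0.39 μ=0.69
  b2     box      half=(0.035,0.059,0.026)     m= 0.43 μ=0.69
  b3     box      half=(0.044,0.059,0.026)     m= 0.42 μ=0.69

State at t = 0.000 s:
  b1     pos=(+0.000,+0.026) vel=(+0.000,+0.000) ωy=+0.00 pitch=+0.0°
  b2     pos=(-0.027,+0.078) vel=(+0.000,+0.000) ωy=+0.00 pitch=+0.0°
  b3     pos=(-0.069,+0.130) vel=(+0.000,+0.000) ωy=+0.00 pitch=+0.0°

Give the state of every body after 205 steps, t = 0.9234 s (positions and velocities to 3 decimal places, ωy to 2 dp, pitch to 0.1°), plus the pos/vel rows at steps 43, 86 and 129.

State at t = 0.9234 s:
  b1     pos=(+0.000,+0.026) vel=(+0.000,+0.000) ωy=+0.00 pitch=+0.0°
  b2     pos=(-0.068,+0.035) vel=(+0.000,+0.000) ωy=+0.00 pitch=-90.0°
  b3     pos=(-0.225,+0.026) vel=(+0.000,+0.000) ωy=+0.00 pitch=+180.0°

Key-timestep trajectory:
   step    t(s)  b1.x    b1.z    b1.vx   b1.vz   b2.x    b2.z    b2.vx   b2.vz   b3.x    b3.z    b3.vx   b3.vz 
     43  0.1937   +0.000  +0.026  +0.001  +0.000   -0.039  +0.080  -0.156  -0.013   -0.100  +0.108  -0.326  -0.354
     86  0.3874   +0.000  +0.026  +0.000  +0.000   -0.067  +0.035  +0.067  +0.042   -0.165  +0.049  -0.190  +0.067
    129  0.5811   +0.000  +0.026  +0.000  +0.000   -0.068  +0.035  +0.000  +0.000   -0.193  +0.049  -0.185  -0.053


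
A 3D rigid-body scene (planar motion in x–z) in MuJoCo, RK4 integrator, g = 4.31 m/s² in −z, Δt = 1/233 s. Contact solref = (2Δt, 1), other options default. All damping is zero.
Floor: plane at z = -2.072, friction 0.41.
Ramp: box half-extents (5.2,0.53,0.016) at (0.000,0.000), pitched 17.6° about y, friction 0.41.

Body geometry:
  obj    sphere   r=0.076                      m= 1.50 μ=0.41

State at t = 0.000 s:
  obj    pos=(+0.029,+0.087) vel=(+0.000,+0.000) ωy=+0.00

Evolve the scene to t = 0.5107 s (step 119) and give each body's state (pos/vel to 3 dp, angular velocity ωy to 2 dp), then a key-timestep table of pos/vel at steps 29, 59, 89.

State at t = 0.5107 s:
  obj    pos=(+0.145,+0.051) vel=(+0.453,-0.144) ωy=+6.25

Key-timestep trajectory:
   step    t(s)  obj.x    obj.z    obj.vx   obj.vz 
     29  0.1245   +0.036  +0.085  +0.110  -0.035
     59  0.2532   +0.058  +0.078  +0.225  -0.071
     89  0.3820   +0.094  +0.067  +0.339  -0.108


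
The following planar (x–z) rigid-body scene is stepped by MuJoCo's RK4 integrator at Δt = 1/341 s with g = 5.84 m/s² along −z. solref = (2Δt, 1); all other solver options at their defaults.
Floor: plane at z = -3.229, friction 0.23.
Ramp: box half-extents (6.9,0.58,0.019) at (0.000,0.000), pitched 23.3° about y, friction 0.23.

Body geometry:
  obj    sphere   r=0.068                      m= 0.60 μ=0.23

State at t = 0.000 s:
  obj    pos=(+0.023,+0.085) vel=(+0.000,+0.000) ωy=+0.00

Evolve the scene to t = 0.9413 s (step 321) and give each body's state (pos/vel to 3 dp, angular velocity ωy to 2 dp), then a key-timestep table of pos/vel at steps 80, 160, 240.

State at t = 0.9413 s:
  obj    pos=(+0.694,-0.204) vel=(+1.427,-0.614) ωy=+22.84

Key-timestep trajectory:
   step    t(s)  obj.x    obj.z    obj.vx   obj.vz 
     80  0.2346   +0.065  +0.067  +0.356  -0.153
    160  0.4692   +0.190  +0.013  +0.711  -0.306
    240  0.7038   +0.398  -0.077  +1.067  -0.459
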